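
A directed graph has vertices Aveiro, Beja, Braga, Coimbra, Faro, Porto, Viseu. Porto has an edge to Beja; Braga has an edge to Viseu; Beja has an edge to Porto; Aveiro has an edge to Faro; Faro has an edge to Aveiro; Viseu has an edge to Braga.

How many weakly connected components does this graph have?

4

From Aveiro: component {Aveiro, Faro}.
From Beja: component {Beja, Porto}.
From Braga: component {Braga, Viseu}.
From Coimbra: component {Coimbra}.
That's 4 components.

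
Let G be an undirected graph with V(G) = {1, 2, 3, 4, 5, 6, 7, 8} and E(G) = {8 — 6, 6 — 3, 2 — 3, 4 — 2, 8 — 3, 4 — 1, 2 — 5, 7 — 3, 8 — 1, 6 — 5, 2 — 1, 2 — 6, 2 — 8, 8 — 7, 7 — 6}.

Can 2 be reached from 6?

Yes

Explore from 6.
Distance 1: reach 2, 3, 5, 7, 8.
Found 2.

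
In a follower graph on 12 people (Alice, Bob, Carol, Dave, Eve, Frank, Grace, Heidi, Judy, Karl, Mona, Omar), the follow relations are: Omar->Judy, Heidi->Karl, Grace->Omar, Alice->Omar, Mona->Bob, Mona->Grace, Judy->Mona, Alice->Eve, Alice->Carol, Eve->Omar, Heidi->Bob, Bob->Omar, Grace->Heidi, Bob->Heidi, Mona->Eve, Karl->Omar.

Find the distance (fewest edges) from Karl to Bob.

Distance 0: Karl.
Distance 1: Omar.
Distance 2: Judy.
Distance 3: Mona.
Distance 4: Bob, Eve, Grace — contains Bob.

4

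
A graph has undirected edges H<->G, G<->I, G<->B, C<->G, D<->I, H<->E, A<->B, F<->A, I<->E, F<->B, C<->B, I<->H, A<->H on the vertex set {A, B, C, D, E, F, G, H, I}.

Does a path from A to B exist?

Explore from A.
Distance 1: reach B, F, H.
Found B.

Yes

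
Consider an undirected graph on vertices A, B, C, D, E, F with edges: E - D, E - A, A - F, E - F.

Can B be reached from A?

No

Explore from A.
Distance 1: reach E, F.
Distance 2: reach D.
The search is exhausted without reaching B; it lies in a different component.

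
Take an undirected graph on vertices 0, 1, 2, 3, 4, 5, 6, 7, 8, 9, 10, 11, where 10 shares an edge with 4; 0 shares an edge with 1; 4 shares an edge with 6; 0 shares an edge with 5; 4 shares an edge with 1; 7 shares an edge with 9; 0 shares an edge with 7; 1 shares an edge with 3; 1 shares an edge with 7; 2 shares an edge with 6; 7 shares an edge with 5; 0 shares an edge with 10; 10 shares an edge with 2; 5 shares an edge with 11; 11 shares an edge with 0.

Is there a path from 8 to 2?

8 has no edges, so nothing is reachable from it.

No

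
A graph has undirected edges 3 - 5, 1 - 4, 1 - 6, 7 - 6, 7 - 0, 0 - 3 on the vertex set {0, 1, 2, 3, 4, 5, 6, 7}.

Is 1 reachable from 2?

2 has no edges, so nothing is reachable from it.

No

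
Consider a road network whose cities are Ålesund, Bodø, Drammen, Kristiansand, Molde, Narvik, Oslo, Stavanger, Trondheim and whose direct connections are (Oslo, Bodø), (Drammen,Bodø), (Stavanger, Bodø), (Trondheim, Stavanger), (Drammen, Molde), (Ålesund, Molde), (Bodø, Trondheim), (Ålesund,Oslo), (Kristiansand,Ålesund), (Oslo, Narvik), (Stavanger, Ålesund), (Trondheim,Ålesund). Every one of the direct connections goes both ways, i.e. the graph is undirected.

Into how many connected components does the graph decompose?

From Ålesund: component {Ålesund, Bodø, Drammen, Kristiansand, Molde, Narvik, Oslo, Stavanger, Trondheim}.
That's 1 component.

1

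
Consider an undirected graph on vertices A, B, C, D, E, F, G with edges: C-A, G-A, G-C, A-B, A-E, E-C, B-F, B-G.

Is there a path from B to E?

Yes

Explore from B.
Distance 1: reach A, F, G.
Distance 2: reach C, E.
Found E.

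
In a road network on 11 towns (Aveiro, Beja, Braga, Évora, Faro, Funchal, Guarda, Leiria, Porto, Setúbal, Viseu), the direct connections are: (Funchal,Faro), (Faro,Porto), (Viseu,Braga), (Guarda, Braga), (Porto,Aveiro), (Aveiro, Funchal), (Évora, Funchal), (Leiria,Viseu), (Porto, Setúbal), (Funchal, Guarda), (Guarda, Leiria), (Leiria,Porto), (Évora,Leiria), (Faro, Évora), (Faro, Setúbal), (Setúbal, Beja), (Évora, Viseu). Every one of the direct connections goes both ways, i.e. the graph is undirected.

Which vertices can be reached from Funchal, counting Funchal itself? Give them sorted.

Aveiro, Beja, Braga, Évora, Faro, Funchal, Guarda, Leiria, Porto, Setúbal, Viseu

Start at Funchal.
Its neighbours: Aveiro, Évora, Faro, Guarda.
Then their neighbours: Braga, Leiria, Porto, Setúbal, Viseu.
Then next layer: Beja.
Every vertex is now reached.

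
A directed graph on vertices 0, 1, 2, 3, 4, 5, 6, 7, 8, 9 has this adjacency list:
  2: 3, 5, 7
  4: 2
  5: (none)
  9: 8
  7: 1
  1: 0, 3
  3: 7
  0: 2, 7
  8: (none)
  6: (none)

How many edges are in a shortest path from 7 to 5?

Distance 0: 7.
Distance 1: 1.
Distance 2: 0, 3.
Distance 3: 2.
Distance 4: 5 — contains 5.

4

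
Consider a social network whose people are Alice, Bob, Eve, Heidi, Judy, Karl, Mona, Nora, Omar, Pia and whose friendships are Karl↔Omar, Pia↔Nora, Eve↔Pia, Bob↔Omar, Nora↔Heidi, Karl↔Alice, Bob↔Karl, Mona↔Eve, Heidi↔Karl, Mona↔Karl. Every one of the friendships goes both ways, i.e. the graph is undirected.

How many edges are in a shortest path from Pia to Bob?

Distance 0: Pia.
Distance 1: Eve, Nora.
Distance 2: Heidi, Mona.
Distance 3: Karl.
Distance 4: Alice, Bob, Omar — contains Bob.

4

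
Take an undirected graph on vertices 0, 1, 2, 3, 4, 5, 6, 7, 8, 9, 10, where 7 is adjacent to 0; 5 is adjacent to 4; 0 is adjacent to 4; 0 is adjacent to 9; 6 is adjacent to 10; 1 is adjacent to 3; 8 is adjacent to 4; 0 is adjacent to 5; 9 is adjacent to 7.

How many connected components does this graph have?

4

From 0: component {0, 4, 5, 7, 8, 9}.
From 1: component {1, 3}.
From 2: component {2}.
From 6: component {6, 10}.
That's 4 components.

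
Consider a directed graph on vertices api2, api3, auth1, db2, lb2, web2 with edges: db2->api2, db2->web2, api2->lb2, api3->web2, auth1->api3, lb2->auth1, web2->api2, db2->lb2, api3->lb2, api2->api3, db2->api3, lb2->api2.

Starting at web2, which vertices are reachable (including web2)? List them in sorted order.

api2, api3, auth1, lb2, web2

Start at web2.
Its neighbours: api2.
Then their neighbours: api3, lb2.
Then next layer: auth1.
Nothing further is reachable.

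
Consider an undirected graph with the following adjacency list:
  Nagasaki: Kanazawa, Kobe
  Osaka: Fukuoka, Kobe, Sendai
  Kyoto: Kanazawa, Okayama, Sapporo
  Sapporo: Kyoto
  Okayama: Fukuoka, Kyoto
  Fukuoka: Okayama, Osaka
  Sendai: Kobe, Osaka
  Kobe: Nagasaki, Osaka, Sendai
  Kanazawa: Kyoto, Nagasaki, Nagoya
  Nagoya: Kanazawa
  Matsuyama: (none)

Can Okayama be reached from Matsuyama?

Matsuyama has no edges, so nothing is reachable from it.

No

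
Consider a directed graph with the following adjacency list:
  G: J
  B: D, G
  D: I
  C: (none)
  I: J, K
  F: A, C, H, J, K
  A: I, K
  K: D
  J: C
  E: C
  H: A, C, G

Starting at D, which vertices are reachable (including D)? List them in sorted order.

C, D, I, J, K

Start at D.
Its neighbours: I.
Then their neighbours: J, K.
Then next layer: C.
Nothing further is reachable.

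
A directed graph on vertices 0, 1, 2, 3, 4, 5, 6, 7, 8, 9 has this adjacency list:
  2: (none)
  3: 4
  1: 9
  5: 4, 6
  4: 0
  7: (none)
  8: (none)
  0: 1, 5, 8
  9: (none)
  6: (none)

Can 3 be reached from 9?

9 has no outgoing edges, so nothing is reachable from it.

No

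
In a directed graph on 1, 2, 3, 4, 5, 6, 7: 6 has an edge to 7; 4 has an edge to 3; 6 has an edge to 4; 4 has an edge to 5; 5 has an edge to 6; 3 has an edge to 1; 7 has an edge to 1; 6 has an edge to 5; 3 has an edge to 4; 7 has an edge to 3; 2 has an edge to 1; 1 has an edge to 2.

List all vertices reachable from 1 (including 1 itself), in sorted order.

Start at 1.
Its neighbours: 2.
Nothing further is reachable.

1, 2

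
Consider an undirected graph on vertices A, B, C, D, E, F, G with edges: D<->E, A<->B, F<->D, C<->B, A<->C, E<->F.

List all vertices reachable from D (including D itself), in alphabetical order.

D, E, F

Start at D.
Its neighbours: E, F.
Nothing further is reachable.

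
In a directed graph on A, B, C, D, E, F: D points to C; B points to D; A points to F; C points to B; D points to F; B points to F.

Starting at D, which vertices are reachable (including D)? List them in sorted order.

B, C, D, F

Start at D.
Its neighbours: C, F.
Then their neighbours: B.
Nothing further is reachable.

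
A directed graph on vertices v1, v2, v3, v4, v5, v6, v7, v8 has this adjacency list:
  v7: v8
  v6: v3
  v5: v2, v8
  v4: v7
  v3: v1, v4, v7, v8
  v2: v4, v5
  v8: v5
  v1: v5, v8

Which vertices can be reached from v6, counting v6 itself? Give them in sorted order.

Start at v6.
Its neighbours: v3.
Then their neighbours: v1, v4, v7, v8.
Then next layer: v5.
Then next layer: v2.
Every vertex is now reached.

v1, v2, v3, v4, v5, v6, v7, v8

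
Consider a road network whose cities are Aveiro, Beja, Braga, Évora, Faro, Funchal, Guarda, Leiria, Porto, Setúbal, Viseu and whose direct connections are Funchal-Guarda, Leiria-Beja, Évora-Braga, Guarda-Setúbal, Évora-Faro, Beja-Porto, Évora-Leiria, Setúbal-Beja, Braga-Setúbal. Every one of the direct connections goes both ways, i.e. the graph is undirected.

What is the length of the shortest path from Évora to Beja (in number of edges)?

2

Distance 0: Évora.
Distance 1: Braga, Faro, Leiria.
Distance 2: Beja, Setúbal — contains Beja.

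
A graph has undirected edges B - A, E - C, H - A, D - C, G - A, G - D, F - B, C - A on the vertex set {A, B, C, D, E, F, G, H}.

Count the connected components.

1

From A: component {A, B, C, D, E, F, G, H}.
That's 1 component.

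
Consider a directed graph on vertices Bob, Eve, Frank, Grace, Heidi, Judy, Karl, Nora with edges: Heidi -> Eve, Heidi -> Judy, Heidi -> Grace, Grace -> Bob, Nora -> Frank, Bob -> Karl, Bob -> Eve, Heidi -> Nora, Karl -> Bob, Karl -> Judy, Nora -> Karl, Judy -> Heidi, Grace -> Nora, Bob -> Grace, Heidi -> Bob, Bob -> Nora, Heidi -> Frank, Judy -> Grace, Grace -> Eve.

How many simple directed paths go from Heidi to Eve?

Heidi→Bob→Eve
Heidi→Bob→Grace→Eve
Heidi→Bob→Karl→Judy→Grace→Eve
Heidi→Bob→Nora→Karl→Judy→Grace→Eve
Heidi→Eve
Heidi→Grace→Bob→Eve
Heidi→Grace→Eve
Heidi→Grace→Nora→Karl→Bob→Eve
Heidi→Judy→Grace→Bob→Eve
Heidi→Judy→Grace→Eve
Heidi→Judy→Grace→Nora→Karl→Bob→Eve
Heidi→Nora→Karl→Bob→Eve
Heidi→Nora→Karl→Bob→Grace→Eve
Heidi→Nora→Karl→Judy→Grace→Bob→Eve
Heidi→Nora→Karl→Judy→Grace→Eve

15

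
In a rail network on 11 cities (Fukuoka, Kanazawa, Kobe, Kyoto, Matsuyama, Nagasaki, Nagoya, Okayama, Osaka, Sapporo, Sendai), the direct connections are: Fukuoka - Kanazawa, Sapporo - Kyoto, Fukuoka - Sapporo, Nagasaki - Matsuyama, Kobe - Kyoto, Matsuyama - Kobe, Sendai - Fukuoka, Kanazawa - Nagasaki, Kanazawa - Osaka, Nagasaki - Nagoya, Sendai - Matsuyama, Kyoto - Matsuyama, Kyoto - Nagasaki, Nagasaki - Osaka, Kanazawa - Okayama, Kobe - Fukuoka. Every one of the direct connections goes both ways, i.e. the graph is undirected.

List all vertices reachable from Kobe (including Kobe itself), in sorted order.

Start at Kobe.
Its neighbours: Fukuoka, Kyoto, Matsuyama.
Then their neighbours: Kanazawa, Nagasaki, Sapporo, Sendai.
Then next layer: Nagoya, Okayama, Osaka.
Every vertex is now reached.

Fukuoka, Kanazawa, Kobe, Kyoto, Matsuyama, Nagasaki, Nagoya, Okayama, Osaka, Sapporo, Sendai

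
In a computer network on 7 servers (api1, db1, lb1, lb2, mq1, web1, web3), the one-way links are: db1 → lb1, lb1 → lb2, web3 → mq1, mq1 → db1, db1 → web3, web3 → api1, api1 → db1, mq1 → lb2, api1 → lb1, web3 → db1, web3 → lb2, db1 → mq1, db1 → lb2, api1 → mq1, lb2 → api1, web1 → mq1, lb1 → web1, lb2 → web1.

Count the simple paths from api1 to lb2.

14

api1→db1→lb1→lb2
api1→db1→lb1→web1→mq1→lb2
api1→db1→lb2
api1→db1→mq1→lb2
api1→db1→web3→lb2
api1→db1→web3→mq1→lb2
api1→lb1→lb2
api1→lb1→web1→mq1→db1→lb2
api1→lb1→web1→mq1→db1→web3→lb2
api1→lb1→web1→mq1→lb2
api1→mq1→db1→lb1→lb2
api1→mq1→db1→lb2
api1→mq1→db1→web3→lb2
api1→mq1→lb2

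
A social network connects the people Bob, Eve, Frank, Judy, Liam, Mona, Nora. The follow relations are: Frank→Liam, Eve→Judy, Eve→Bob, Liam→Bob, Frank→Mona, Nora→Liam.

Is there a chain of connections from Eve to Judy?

Explore from Eve.
Distance 1: reach Bob, Judy.
Found Judy.

Yes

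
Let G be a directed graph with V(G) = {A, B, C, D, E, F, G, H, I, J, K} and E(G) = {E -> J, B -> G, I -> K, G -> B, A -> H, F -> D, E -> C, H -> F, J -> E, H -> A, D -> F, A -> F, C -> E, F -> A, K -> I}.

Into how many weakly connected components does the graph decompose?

4

From A: component {A, D, F, H}.
From B: component {B, G}.
From C: component {C, E, J}.
From I: component {I, K}.
That's 4 components.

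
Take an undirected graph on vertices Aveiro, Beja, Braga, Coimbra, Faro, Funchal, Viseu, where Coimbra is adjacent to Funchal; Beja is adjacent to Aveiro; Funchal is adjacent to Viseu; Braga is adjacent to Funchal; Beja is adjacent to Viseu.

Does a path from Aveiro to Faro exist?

No

Explore from Aveiro.
Distance 1: reach Beja.
Distance 2: reach Viseu.
Distance 3: reach Funchal.
Distance 4: reach Braga, Coimbra.
The search is exhausted without reaching Faro; it lies in a different component.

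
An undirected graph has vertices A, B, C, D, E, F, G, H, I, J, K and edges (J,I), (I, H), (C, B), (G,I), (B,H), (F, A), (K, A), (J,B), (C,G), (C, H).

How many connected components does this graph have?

From A: component {A, F, K}.
From B: component {B, C, G, H, I, J}.
From D: component {D}.
From E: component {E}.
That's 4 components.

4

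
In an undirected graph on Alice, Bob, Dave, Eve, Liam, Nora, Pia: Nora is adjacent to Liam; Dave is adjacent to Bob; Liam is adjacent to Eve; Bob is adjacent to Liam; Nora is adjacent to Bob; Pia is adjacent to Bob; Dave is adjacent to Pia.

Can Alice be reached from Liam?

Explore from Liam.
Distance 1: reach Bob, Eve, Nora.
Distance 2: reach Dave, Pia.
The search is exhausted without reaching Alice; it lies in a different component.

No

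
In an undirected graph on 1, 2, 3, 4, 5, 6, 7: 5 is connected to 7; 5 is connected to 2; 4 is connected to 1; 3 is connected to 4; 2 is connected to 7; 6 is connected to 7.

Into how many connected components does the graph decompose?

2

From 1: component {1, 3, 4}.
From 2: component {2, 5, 6, 7}.
That's 2 components.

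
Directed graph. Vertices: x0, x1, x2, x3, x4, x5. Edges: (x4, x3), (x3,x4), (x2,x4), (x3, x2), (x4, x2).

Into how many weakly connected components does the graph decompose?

4

From x0: component {x0}.
From x1: component {x1}.
From x2: component {x2, x3, x4}.
From x5: component {x5}.
That's 4 components.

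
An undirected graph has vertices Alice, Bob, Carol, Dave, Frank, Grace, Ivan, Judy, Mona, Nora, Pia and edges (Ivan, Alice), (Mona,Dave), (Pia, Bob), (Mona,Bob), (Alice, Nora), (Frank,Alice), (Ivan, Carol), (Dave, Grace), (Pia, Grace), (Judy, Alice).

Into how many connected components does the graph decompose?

From Alice: component {Alice, Carol, Frank, Ivan, Judy, Nora}.
From Bob: component {Bob, Dave, Grace, Mona, Pia}.
That's 2 components.

2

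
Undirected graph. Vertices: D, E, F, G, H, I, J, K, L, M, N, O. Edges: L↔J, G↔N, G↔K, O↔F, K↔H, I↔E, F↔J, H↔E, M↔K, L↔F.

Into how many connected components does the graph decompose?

3

From D: component {D}.
From E: component {E, G, H, I, K, M, N}.
From F: component {F, J, L, O}.
That's 3 components.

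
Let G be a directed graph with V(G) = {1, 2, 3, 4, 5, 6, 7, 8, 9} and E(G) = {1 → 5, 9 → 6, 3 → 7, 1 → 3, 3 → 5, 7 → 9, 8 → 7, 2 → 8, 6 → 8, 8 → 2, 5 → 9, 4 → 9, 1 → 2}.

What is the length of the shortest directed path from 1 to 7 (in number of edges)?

Distance 0: 1.
Distance 1: 2, 3, 5.
Distance 2: 7, 8, 9 — contains 7.

2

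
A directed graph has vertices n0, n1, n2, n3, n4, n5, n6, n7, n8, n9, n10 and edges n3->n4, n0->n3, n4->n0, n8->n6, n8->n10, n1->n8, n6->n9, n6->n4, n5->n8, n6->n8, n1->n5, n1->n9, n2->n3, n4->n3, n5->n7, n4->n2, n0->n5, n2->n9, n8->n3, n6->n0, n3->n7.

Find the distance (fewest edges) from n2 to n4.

Distance 0: n2.
Distance 1: n3, n9.
Distance 2: n4, n7 — contains n4.

2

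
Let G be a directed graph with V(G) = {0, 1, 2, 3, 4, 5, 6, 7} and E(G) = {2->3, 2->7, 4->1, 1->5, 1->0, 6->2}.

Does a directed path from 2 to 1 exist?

Explore from 2.
Distance 1: reach 3, 7.
The search from 2 is exhausted; no directed path reaches 1.

No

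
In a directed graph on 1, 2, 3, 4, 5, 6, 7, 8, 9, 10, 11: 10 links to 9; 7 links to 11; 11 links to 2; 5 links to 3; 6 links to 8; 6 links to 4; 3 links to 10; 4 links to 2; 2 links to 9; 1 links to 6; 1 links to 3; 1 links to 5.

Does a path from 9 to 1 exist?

9 has no outgoing edges, so nothing is reachable from it.

No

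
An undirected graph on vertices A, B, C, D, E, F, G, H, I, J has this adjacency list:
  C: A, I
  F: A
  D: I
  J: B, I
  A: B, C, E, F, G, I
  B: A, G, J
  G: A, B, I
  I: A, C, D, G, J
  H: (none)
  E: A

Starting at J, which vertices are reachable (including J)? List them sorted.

A, B, C, D, E, F, G, I, J

Start at J.
Its neighbours: B, I.
Then their neighbours: A, C, D, G.
Then next layer: E, F.
Nothing further is reachable.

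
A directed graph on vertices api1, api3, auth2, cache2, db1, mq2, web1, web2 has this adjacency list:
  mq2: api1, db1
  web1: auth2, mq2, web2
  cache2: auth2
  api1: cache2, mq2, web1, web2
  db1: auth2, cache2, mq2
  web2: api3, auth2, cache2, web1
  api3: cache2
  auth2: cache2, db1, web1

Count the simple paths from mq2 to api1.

mq2→api1

1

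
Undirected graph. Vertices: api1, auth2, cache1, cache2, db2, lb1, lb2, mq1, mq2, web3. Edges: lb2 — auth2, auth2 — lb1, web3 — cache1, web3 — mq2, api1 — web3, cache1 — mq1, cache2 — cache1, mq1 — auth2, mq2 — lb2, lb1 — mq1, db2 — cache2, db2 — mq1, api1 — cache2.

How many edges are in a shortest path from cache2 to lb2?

Distance 0: cache2.
Distance 1: api1, cache1, db2.
Distance 2: mq1, web3.
Distance 3: auth2, lb1, mq2.
Distance 4: lb2 — contains lb2.

4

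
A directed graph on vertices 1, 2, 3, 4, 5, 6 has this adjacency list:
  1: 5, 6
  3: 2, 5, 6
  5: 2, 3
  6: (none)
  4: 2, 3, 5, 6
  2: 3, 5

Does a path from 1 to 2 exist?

Explore from 1.
Distance 1: reach 5, 6.
Distance 2: reach 2, 3.
Found 2.

Yes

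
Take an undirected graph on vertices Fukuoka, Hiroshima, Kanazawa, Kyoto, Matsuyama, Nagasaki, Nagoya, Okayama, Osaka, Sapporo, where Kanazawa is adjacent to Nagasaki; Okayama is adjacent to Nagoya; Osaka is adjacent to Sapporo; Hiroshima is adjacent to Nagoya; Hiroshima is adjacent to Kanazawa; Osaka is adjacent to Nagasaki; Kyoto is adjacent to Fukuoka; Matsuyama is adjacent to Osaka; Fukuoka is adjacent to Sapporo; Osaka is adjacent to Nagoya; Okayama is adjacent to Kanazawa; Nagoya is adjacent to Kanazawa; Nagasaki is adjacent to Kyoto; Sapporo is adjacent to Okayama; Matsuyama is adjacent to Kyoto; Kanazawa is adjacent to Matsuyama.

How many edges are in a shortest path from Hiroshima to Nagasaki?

2

Distance 0: Hiroshima.
Distance 1: Kanazawa, Nagoya.
Distance 2: Matsuyama, Nagasaki, Okayama, Osaka — contains Nagasaki.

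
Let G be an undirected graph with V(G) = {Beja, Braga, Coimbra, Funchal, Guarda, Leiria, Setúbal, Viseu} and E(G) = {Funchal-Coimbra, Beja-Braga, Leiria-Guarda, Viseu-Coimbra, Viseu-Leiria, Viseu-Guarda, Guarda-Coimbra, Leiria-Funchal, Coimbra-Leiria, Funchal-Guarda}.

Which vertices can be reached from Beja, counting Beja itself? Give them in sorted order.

Beja, Braga

Start at Beja.
Its neighbours: Braga.
Nothing further is reachable.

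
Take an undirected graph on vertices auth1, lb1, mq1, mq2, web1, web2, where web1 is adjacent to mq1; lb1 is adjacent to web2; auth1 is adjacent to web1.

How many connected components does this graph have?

3

From auth1: component {auth1, mq1, web1}.
From lb1: component {lb1, web2}.
From mq2: component {mq2}.
That's 3 components.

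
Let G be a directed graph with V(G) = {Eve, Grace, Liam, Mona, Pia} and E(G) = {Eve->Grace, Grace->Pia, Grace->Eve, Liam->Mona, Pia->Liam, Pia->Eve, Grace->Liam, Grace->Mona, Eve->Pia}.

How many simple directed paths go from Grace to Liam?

3

Grace→Eve→Pia→Liam
Grace→Liam
Grace→Pia→Liam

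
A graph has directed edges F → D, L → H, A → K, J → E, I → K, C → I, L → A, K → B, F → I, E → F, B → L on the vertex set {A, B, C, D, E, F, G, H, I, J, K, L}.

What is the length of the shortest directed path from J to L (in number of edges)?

Distance 0: J.
Distance 1: E.
Distance 2: F.
Distance 3: D, I.
Distance 4: K.
Distance 5: B.
Distance 6: L — contains L.

6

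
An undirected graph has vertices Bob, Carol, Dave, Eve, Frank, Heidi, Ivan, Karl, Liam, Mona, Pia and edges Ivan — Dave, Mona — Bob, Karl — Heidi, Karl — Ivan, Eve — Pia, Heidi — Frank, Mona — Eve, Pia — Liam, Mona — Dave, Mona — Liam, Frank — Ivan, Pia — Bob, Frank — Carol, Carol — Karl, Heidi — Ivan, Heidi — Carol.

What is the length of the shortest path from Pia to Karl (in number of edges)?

5

Distance 0: Pia.
Distance 1: Bob, Eve, Liam.
Distance 2: Mona.
Distance 3: Dave.
Distance 4: Ivan.
Distance 5: Frank, Heidi, Karl — contains Karl.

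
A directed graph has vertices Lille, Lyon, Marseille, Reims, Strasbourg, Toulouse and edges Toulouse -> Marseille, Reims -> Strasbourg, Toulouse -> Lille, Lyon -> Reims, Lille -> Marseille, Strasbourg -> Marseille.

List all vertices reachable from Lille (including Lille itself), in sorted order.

Lille, Marseille

Start at Lille.
Its neighbours: Marseille.
Nothing further is reachable.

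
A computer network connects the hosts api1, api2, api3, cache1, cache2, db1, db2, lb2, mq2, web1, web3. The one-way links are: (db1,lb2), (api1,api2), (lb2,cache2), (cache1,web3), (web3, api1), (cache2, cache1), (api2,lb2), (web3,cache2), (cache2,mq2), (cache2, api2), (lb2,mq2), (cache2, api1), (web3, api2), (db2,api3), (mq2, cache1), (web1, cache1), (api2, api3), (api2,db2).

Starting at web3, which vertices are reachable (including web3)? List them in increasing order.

api1, api2, api3, cache1, cache2, db2, lb2, mq2, web3

Start at web3.
Its neighbours: api1, api2, cache2.
Then their neighbours: api3, cache1, db2, lb2, mq2.
Nothing further is reachable.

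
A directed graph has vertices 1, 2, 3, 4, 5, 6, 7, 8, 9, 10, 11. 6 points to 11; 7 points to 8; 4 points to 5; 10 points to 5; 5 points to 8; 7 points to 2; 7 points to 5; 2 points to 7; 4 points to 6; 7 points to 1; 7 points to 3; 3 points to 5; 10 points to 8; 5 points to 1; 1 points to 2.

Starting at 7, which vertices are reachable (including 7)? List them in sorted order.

Start at 7.
Its neighbours: 1, 2, 3, 5, 8.
Nothing further is reachable.

1, 2, 3, 5, 7, 8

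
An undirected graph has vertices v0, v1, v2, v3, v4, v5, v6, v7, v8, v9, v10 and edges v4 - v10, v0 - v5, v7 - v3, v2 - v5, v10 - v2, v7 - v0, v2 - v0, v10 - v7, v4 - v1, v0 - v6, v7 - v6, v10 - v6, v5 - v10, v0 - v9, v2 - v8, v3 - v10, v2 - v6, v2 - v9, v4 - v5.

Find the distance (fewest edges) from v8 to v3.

3

Distance 0: v8.
Distance 1: v2.
Distance 2: v0, v5, v6, v9, v10.
Distance 3: v3, v4, v7 — contains v3.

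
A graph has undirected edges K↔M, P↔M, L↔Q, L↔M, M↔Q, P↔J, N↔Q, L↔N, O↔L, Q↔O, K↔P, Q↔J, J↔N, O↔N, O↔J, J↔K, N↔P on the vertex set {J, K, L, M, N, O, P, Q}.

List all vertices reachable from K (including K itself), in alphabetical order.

J, K, L, M, N, O, P, Q

Start at K.
Its neighbours: J, M, P.
Then their neighbours: L, N, O, Q.
Every vertex is now reached.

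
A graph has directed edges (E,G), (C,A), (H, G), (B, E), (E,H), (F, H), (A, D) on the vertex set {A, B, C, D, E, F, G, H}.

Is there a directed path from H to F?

Explore from H.
Distance 1: reach G.
The search from H is exhausted; no directed path reaches F.

No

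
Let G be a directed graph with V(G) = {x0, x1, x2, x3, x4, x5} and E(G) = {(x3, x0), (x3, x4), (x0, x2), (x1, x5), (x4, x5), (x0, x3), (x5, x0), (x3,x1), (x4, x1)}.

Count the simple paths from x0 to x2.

1

x0→x2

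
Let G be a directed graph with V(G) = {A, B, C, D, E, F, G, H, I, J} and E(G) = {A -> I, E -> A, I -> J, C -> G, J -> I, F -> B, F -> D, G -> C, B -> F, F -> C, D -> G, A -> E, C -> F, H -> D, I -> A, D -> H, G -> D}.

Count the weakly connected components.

From A: component {A, E, I, J}.
From B: component {B, C, D, F, G, H}.
That's 2 components.

2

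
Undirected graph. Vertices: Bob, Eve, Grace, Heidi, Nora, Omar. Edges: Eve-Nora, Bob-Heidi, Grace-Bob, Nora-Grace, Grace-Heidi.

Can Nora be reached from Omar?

Omar has no edges, so nothing is reachable from it.

No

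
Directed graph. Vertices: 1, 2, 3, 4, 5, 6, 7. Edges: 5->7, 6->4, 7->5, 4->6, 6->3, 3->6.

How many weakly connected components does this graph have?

From 1: component {1}.
From 2: component {2}.
From 3: component {3, 4, 6}.
From 5: component {5, 7}.
That's 4 components.

4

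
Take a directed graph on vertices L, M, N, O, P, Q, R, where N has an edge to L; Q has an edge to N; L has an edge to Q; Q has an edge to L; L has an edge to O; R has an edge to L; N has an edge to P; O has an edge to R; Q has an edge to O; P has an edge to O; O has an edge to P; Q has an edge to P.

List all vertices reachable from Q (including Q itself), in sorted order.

Start at Q.
Its neighbours: L, N, O, P.
Then their neighbours: R.
Nothing further is reachable.

L, N, O, P, Q, R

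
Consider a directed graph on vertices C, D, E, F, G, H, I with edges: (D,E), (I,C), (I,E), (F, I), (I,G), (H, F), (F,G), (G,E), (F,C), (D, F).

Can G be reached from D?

Explore from D.
Distance 1: reach E, F.
Distance 2: reach C, G, I.
Found G.

Yes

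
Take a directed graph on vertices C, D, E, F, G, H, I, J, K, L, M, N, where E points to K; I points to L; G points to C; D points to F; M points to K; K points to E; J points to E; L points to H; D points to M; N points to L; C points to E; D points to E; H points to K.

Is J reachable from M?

No

Explore from M.
Distance 1: reach K.
Distance 2: reach E.
The search from M is exhausted; no directed path reaches J.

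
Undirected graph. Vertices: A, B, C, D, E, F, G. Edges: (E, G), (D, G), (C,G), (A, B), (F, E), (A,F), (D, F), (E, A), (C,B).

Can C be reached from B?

Explore from B.
Distance 1: reach A, C.
Found C.

Yes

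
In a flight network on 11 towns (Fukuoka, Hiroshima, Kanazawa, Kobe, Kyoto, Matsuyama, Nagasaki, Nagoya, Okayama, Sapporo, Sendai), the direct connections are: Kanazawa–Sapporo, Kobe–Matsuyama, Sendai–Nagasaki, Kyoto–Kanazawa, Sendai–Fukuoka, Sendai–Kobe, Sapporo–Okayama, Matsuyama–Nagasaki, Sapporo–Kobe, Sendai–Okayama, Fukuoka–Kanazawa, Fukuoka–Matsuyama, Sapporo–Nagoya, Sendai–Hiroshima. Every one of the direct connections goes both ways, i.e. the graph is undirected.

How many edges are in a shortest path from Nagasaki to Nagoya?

Distance 0: Nagasaki.
Distance 1: Matsuyama, Sendai.
Distance 2: Fukuoka, Hiroshima, Kobe, Okayama.
Distance 3: Kanazawa, Sapporo.
Distance 4: Kyoto, Nagoya — contains Nagoya.

4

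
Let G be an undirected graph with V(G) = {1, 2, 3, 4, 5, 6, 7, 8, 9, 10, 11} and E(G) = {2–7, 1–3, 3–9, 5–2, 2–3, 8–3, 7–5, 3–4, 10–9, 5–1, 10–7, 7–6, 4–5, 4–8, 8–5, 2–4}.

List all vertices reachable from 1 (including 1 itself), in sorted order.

Start at 1.
Its neighbours: 3, 5.
Then their neighbours: 2, 4, 7, 8, 9.
Then next layer: 6, 10.
Nothing further is reachable.

1, 2, 3, 4, 5, 6, 7, 8, 9, 10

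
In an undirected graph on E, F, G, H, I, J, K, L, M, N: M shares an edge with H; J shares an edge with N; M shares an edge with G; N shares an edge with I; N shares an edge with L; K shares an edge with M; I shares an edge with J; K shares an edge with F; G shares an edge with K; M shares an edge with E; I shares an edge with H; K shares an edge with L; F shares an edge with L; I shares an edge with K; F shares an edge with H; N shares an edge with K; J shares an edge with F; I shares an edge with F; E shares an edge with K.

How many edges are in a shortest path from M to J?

Distance 0: M.
Distance 1: E, G, H, K.
Distance 2: F, I, L, N.
Distance 3: J — contains J.

3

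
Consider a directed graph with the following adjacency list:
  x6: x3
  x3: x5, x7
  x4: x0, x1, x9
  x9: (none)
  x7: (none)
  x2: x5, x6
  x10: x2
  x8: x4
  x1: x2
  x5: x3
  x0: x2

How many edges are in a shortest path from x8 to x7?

Distance 0: x8.
Distance 1: x4.
Distance 2: x0, x1, x9.
Distance 3: x2.
Distance 4: x5, x6.
Distance 5: x3.
Distance 6: x7 — contains x7.

6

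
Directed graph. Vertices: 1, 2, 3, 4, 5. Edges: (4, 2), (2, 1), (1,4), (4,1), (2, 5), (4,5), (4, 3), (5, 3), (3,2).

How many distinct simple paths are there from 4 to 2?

4→2
4→3→2
4→5→3→2

3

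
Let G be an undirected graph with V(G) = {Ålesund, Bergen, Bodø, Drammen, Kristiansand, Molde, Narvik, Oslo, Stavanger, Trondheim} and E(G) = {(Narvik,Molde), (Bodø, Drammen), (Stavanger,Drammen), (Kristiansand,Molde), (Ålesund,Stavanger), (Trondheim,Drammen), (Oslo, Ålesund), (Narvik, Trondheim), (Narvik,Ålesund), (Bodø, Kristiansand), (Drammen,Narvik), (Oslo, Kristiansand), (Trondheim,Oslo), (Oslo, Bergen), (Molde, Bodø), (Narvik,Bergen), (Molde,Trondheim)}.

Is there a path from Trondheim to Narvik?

Explore from Trondheim.
Distance 1: reach Drammen, Molde, Narvik, Oslo.
Found Narvik.

Yes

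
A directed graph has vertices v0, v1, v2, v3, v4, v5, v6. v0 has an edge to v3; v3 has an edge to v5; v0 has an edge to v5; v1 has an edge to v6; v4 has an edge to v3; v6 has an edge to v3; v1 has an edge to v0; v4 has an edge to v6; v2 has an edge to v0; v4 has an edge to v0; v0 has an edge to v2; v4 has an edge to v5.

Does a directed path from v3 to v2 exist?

Explore from v3.
Distance 1: reach v5.
The search from v3 is exhausted; no directed path reaches v2.

No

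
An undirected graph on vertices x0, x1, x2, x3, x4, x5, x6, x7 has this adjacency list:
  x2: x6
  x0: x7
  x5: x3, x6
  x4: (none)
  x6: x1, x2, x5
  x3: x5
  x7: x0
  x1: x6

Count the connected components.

3

From x0: component {x0, x7}.
From x1: component {x1, x2, x3, x5, x6}.
From x4: component {x4}.
That's 3 components.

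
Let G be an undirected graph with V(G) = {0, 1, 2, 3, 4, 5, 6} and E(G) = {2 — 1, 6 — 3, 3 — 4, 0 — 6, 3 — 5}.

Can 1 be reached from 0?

No

Explore from 0.
Distance 1: reach 6.
Distance 2: reach 3.
Distance 3: reach 4, 5.
The search is exhausted without reaching 1; it lies in a different component.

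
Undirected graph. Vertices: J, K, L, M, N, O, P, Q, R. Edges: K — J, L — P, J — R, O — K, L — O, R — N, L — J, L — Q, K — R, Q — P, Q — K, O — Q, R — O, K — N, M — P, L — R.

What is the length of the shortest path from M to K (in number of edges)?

3

Distance 0: M.
Distance 1: P.
Distance 2: L, Q.
Distance 3: J, K, O, R — contains K.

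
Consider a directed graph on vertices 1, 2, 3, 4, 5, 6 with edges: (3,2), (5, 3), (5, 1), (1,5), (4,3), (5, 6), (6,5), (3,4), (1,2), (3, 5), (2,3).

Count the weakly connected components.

From 1: component {1, 2, 3, 4, 5, 6}.
That's 1 component.

1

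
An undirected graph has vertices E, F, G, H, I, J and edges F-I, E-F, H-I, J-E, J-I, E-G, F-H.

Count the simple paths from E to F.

E–F
E–J–I–F
E–J–I–H–F

3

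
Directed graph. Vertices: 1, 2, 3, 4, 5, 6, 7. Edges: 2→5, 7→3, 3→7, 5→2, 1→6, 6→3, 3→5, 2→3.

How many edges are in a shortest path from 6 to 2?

Distance 0: 6.
Distance 1: 3.
Distance 2: 5, 7.
Distance 3: 2 — contains 2.

3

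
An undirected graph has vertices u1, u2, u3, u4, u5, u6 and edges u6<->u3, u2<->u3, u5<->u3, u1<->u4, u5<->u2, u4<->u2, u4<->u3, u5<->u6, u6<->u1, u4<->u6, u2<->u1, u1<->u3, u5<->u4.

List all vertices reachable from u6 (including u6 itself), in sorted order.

Start at u6.
Its neighbours: u1, u3, u4, u5.
Then their neighbours: u2.
Every vertex is now reached.

u1, u2, u3, u4, u5, u6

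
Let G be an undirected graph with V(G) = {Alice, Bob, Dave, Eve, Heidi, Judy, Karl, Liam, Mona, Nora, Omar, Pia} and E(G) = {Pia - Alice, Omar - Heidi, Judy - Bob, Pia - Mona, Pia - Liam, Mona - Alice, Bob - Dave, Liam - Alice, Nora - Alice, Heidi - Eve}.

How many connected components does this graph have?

From Alice: component {Alice, Liam, Mona, Nora, Pia}.
From Bob: component {Bob, Dave, Judy}.
From Eve: component {Eve, Heidi, Omar}.
From Karl: component {Karl}.
That's 4 components.

4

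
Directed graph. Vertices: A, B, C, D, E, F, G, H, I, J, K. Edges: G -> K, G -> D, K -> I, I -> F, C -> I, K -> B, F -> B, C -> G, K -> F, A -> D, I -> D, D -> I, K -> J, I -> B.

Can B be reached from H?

No

H has no outgoing edges, so nothing is reachable from it.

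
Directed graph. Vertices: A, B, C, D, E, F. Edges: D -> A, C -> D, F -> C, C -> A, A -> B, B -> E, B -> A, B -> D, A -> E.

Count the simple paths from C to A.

2

C→A
C→D→A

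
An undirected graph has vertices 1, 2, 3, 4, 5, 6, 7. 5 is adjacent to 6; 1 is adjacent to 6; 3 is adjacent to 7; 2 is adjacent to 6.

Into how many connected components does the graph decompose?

From 1: component {1, 2, 5, 6}.
From 3: component {3, 7}.
From 4: component {4}.
That's 3 components.

3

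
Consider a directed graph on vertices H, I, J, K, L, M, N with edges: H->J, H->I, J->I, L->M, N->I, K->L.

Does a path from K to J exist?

Explore from K.
Distance 1: reach L.
Distance 2: reach M.
The search from K is exhausted; no directed path reaches J.

No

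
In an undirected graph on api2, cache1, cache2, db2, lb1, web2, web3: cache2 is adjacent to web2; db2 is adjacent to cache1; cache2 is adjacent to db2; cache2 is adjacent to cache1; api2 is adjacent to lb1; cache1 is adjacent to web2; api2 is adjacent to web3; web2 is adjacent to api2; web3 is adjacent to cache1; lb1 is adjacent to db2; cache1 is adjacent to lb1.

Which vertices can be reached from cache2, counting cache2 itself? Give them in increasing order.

Start at cache2.
Its neighbours: cache1, db2, web2.
Then their neighbours: api2, lb1, web3.
Every vertex is now reached.

api2, cache1, cache2, db2, lb1, web2, web3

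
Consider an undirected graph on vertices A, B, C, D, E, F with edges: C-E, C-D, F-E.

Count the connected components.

3

From A: component {A}.
From B: component {B}.
From C: component {C, D, E, F}.
That's 3 components.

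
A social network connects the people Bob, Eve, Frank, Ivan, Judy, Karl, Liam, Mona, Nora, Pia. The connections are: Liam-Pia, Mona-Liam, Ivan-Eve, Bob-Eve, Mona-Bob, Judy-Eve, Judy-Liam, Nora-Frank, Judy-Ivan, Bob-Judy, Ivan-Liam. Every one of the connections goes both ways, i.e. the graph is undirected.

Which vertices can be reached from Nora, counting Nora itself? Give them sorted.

Start at Nora.
Its neighbours: Frank.
Nothing further is reachable.

Frank, Nora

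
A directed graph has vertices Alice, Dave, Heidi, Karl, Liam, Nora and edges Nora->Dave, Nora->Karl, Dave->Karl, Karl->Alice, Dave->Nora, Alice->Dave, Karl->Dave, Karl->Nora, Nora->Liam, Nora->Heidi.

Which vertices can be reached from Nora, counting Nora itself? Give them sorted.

Alice, Dave, Heidi, Karl, Liam, Nora

Start at Nora.
Its neighbours: Dave, Heidi, Karl, Liam.
Then their neighbours: Alice.
Every vertex is now reached.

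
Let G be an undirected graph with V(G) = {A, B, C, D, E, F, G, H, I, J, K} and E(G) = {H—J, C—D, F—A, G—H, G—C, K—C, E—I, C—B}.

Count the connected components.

From A: component {A, F}.
From B: component {B, C, D, G, H, J, K}.
From E: component {E, I}.
That's 3 components.

3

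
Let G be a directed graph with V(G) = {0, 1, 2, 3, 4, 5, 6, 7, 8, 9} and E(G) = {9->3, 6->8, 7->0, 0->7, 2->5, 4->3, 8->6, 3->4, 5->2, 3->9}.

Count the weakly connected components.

5

From 0: component {0, 7}.
From 1: component {1}.
From 2: component {2, 5}.
From 3: component {3, 4, 9}.
From 6: component {6, 8}.
That's 5 components.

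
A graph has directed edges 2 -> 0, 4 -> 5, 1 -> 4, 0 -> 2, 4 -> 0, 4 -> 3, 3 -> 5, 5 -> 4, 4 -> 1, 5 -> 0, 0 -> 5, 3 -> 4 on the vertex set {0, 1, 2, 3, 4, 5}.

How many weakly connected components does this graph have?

1

From 0: component {0, 1, 2, 3, 4, 5}.
That's 1 component.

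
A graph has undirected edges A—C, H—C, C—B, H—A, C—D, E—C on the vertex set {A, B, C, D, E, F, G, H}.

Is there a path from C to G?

No

Explore from C.
Distance 1: reach A, B, D, E, H.
The search is exhausted without reaching G; it lies in a different component.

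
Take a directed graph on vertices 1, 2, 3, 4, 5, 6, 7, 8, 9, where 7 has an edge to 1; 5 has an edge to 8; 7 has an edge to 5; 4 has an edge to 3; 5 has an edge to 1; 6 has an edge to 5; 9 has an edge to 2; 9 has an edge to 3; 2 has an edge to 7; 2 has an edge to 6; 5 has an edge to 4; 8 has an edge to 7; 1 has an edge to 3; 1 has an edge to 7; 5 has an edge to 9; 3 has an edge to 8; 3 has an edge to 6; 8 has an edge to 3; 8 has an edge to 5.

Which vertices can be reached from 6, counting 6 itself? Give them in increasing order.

Start at 6.
Its neighbours: 5.
Then their neighbours: 1, 4, 8, 9.
Then next layer: 2, 3, 7.
Every vertex is now reached.

1, 2, 3, 4, 5, 6, 7, 8, 9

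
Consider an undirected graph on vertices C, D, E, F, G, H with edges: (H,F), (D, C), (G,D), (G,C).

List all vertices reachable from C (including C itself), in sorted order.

C, D, G

Start at C.
Its neighbours: D, G.
Nothing further is reachable.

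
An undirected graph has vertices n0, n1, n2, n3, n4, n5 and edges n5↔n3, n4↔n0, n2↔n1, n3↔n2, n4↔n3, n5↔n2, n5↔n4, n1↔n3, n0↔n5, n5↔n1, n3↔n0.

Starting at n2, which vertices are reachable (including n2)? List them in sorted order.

Start at n2.
Its neighbours: n1, n3, n5.
Then their neighbours: n0, n4.
Every vertex is now reached.

n0, n1, n2, n3, n4, n5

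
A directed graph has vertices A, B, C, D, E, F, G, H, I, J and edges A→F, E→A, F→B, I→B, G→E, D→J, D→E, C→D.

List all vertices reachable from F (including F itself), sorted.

B, F

Start at F.
Its neighbours: B.
Nothing further is reachable.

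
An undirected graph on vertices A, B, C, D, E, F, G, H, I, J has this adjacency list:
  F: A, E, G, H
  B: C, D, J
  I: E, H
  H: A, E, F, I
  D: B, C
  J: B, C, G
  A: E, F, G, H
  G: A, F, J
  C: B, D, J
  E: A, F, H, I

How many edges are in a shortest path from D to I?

6

Distance 0: D.
Distance 1: B, C.
Distance 2: J.
Distance 3: G.
Distance 4: A, F.
Distance 5: E, H.
Distance 6: I — contains I.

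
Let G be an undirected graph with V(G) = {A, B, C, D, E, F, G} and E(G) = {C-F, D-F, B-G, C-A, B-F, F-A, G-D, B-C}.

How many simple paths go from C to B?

C–A–F–B
C–A–F–D–G–B
C–B
C–F–B
C–F–D–G–B

5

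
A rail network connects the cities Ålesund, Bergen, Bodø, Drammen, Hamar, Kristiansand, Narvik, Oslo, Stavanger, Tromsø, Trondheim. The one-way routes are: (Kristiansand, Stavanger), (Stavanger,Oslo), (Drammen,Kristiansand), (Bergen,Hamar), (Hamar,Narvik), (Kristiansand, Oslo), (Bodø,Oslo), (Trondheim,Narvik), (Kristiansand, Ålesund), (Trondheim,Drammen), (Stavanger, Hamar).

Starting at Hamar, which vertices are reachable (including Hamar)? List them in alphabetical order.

Start at Hamar.
Its neighbours: Narvik.
Nothing further is reachable.

Hamar, Narvik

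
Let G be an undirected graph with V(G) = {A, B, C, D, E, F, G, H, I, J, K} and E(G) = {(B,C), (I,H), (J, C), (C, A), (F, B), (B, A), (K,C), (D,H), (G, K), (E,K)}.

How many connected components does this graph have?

2

From A: component {A, B, C, E, F, G, J, K}.
From D: component {D, H, I}.
That's 2 components.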